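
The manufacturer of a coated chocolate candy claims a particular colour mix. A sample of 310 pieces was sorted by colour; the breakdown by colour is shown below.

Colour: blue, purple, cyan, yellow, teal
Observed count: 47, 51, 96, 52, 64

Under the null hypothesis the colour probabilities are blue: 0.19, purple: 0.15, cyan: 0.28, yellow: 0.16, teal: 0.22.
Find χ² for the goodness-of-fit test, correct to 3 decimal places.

4.190

Expected counts E_i = n·p_i: 310×0.19 = 58.9, 310×0.15 = 46.5, 310×0.28 = 86.8, 310×0.16 = 49.6, 310×0.22 = 68.2.
blue: (47 − 58.9)²/58.9 = 141.61/58.9 = 2.4042
purple: (51 − 46.5)²/46.5 = 20.25/46.5 = 0.4355
cyan: (96 − 86.8)²/86.8 = 84.64/86.8 = 0.9751
yellow: (52 − 49.6)²/49.6 = 5.76/49.6 = 0.1161
teal: (64 − 68.2)²/68.2 = 17.64/68.2 = 0.2587
Sum = 4.190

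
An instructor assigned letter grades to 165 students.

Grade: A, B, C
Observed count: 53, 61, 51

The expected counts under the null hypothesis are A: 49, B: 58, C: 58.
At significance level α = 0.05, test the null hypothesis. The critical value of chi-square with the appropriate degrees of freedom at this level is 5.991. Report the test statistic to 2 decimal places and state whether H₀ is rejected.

χ² = (53−49)²/49 + (61−58)²/58 + (51−58)²/58
   = 0.327 + 0.155 + 0.845
Sum = 1.33
df = 2. Since 1.33 < 5.991, we do not reject H₀.

1.33; do not reject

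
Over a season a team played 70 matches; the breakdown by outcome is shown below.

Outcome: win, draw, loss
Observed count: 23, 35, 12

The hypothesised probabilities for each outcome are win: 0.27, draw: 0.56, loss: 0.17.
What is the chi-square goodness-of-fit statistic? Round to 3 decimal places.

Expected counts E_i = n·p_i: 70×0.27 = 18.9, 70×0.56 = 39.2, 70×0.17 = 11.9.
χ² = (23−18.9)²/18.9 + (35−39.2)²/39.2 + (12−11.9)²/11.9
   = 0.8894 + 0.4500 + 0.0008
Sum = 1.340

1.340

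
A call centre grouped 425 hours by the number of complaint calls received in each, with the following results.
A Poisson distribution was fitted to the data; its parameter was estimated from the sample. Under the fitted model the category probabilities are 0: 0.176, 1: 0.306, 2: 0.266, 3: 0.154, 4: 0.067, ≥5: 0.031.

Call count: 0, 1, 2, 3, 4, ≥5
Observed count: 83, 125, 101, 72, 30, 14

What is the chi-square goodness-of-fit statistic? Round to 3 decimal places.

Expected counts E_i = n·p_i: 425×0.176 = 74.8, 425×0.306 = 130.05, 425×0.266 = 113.05, 425×0.154 = 65.45, 425×0.067 = 28.475, 425×0.031 = 13.175.
cat         O        E   (O−E)²/E
0          83     74.8     0.8989
1         125   130.05     0.1961
2         101   113.05     1.2844
3          72    65.45     0.6555
4          30   28.475     0.0817
≥5         14   13.175     0.0517
Sum = 3.168

3.168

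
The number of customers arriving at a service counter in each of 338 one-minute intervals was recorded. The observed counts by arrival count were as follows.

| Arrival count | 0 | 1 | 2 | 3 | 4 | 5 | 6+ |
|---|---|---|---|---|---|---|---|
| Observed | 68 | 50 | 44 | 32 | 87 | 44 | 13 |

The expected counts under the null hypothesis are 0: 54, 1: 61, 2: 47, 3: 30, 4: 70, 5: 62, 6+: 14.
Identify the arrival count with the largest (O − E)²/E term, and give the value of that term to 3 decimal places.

5, 5.226

0: (68 − 54)²/54 = 196/54 = 3.6296
1: (50 − 61)²/61 = 121/61 = 1.9836
2: (44 − 47)²/47 = 9/47 = 0.1915
3: (32 − 30)²/30 = 4/30 = 0.1333
4: (87 − 70)²/70 = 289/70 = 4.1286
5: (44 − 62)²/62 = 324/62 = 5.2258
6+: (13 − 14)²/14 = 1/14 = 0.0714
The largest term is for 5: 5.226.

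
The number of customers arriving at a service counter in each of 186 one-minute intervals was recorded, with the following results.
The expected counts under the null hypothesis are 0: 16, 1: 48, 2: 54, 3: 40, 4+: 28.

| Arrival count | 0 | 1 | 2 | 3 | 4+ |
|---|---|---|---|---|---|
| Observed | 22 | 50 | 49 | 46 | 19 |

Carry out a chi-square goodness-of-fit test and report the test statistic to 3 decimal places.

6.589

0: (22 − 16)²/16 = 36/16 = 2.2500
1: (50 − 48)²/48 = 4/48 = 0.0833
2: (49 − 54)²/54 = 25/54 = 0.4630
3: (46 − 40)²/40 = 36/40 = 0.9000
4+: (19 − 28)²/28 = 81/28 = 2.8929
Sum = 6.589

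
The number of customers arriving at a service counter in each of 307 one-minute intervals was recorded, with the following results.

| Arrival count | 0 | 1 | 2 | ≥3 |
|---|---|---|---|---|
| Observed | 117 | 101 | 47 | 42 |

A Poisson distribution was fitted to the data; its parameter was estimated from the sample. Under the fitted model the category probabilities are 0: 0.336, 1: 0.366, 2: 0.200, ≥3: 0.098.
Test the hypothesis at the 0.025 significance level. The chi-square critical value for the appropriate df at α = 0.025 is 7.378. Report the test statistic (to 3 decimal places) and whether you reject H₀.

11.103; reject

Expected counts E_i = n·p_i: 307×0.336 = 103.152, 307×0.366 = 112.362, 307×0.200 = 61.4, 307×0.098 = 30.086.
cat         O        E   (O−E)²/E
0         117  103.152     1.8591
1         101  112.362     1.1489
2          47     61.4     3.3772
≥3         42   30.086     4.7179
Sum = 11.103
df = 2. Since 11.103 > 7.378, we reject H₀.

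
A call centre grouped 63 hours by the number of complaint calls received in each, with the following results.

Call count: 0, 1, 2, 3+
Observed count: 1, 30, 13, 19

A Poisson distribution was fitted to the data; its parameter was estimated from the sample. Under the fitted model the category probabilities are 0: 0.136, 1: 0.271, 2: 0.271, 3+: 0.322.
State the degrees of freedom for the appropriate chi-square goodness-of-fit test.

2

There are k = 4 categories and 1 parameter estimated from the data, so df = 4 − 1 − 1 = 2.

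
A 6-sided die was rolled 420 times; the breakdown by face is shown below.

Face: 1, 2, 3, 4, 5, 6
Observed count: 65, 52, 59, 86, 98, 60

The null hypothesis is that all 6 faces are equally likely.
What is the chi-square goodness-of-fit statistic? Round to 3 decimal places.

23.000

Expected count for each of the 6 categories: 420/6 = 70.
cat         O        E   (O−E)²/E
1          65       70     0.3571
2          52       70     4.6286
3          59       70     1.7286
4          86       70     3.6571
5          98       70    11.2000
6          60       70     1.4286
Sum = 23.000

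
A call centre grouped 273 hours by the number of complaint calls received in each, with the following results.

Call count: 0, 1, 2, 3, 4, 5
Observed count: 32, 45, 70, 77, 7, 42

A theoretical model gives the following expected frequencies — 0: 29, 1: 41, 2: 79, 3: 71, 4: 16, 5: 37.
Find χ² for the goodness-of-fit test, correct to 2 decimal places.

χ² = (32−29)²/29 + (45−41)²/41 + (70−79)²/79 + (77−71)²/71 + (7−16)²/16 + (42−37)²/37
   = 0.310 + 0.390 + 1.025 + 0.507 + 5.063 + 0.676
Sum = 7.97

7.97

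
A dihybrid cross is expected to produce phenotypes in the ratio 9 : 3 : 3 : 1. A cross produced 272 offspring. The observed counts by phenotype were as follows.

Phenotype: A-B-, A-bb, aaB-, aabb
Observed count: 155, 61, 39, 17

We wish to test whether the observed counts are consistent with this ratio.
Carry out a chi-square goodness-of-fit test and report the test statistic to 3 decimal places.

Ratio total = 16. Expected counts: 272×9/16 = 153, 272×3/16 = 51, 272×3/16 = 51, 272×1/16 = 17.
χ² = (155−153)²/153 + (61−51)²/51 + (39−51)²/51 + (17−17)²/17
   = 0.0261 + 1.9608 + 2.8235 + 0.0000
Sum = 4.810

4.810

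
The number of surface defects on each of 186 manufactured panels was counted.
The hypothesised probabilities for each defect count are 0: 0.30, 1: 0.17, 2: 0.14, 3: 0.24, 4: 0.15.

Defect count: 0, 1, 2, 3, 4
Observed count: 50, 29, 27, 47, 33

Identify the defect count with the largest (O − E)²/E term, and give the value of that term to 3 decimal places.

Expected counts E_i = n·p_i: 186×0.30 = 55.8, 186×0.17 = 31.62, 186×0.14 = 26.04, 186×0.24 = 44.64, 186×0.15 = 27.9.
χ² = (50−55.8)²/55.8 + (29−31.62)²/31.62 + (27−26.04)²/26.04 + (47−44.64)²/44.64 + (33−27.9)²/27.9
   = 0.6029 + 0.2171 + 0.0354 + 0.1248 + 0.9323
The largest term is for 4: 0.932.

4, 0.932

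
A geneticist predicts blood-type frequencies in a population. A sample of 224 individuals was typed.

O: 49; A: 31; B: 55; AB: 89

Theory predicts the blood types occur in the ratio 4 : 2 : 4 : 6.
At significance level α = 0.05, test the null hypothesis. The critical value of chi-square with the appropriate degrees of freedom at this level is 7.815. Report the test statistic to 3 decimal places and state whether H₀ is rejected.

Ratio total = 16. Expected counts: 224×4/16 = 56, 224×2/16 = 28, 224×4/16 = 56, 224×6/16 = 84.
cat         O        E   (O−E)²/E
O          49       56     0.8750
A          31       28     0.3214
B          55       56     0.0179
AB         89       84     0.2976
Sum = 1.512
df = 3. Since 1.512 < 7.815, we do not reject H₀.

1.512; do not reject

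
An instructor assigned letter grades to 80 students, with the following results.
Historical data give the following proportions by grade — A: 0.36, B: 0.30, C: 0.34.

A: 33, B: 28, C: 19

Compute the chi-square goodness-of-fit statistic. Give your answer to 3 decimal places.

3.751

Expected counts E_i = n·p_i: 80×0.36 = 28.8, 80×0.30 = 24, 80×0.34 = 27.2.
χ² = (33−28.8)²/28.8 + (28−24)²/24 + (19−27.2)²/27.2
   = 0.6125 + 0.6667 + 2.4721
Sum = 3.751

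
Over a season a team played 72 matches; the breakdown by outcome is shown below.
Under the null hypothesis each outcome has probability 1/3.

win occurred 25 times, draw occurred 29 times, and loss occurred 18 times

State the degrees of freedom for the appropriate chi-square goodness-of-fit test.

There are k = 3 categories and no parameters were estimated from the data, so df = 3 − 1 = 2.

2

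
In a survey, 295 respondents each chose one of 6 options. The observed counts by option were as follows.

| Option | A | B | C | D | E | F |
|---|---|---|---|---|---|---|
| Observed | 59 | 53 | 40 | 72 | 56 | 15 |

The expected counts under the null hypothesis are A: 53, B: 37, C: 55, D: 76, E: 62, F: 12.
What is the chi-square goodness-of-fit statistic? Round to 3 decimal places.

χ² = (59−53)²/53 + (53−37)²/37 + (40−55)²/55 + (72−76)²/76 + (56−62)²/62 + (15−12)²/12
   = 0.6792 + 6.9189 + 4.0909 + 0.2105 + 0.5806 + 0.7500
Sum = 13.230

13.230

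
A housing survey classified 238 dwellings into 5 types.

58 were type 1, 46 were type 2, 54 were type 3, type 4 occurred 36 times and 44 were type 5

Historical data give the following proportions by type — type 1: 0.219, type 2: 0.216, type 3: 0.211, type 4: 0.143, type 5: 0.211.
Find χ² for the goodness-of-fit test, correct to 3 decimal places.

2.400

Expected counts E_i = n·p_i: 238×0.219 = 52.122, 238×0.216 = 51.408, 238×0.211 = 50.218, 238×0.143 = 34.034, 238×0.211 = 50.218.
χ² = (58−52.122)²/52.122 + (46−51.408)²/51.408 + (54−50.218)²/50.218 + (36−34.034)²/34.034 + (44−50.218)²/50.218
   = 0.6629 + 0.5689 + 0.2848 + 0.1136 + 0.7699
Sum = 2.400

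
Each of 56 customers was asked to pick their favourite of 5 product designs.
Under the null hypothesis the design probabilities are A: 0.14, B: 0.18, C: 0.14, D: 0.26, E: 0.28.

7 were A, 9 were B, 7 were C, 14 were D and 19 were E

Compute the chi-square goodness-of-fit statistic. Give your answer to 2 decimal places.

1.02

Expected counts E_i = n·p_i: 56×0.14 = 7.84, 56×0.18 = 10.08, 56×0.14 = 7.84, 56×0.26 = 14.56, 56×0.28 = 15.68.
A: (7 − 7.84)²/7.84 = 0.7056/7.84 = 0.090
B: (9 − 10.08)²/10.08 = 1.1664/10.08 = 0.116
C: (7 − 7.84)²/7.84 = 0.7056/7.84 = 0.090
D: (14 − 14.56)²/14.56 = 0.3136/14.56 = 0.022
E: (19 − 15.68)²/15.68 = 11.0224/15.68 = 0.703
Sum = 1.02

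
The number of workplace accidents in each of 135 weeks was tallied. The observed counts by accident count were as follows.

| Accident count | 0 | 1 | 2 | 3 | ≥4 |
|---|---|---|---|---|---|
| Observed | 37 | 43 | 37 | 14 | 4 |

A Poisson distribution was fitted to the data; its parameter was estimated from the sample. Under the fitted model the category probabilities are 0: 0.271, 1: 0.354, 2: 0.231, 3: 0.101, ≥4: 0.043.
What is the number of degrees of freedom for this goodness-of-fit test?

3

There are k = 5 categories and 1 parameter estimated from the data, so df = 5 − 1 − 1 = 3.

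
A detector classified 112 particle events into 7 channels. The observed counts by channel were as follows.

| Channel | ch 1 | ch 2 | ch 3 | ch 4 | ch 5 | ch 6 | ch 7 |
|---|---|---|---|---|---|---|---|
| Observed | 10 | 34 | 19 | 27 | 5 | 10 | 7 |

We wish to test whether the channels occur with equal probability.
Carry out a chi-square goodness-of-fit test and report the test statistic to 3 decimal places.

45.500

Under H₀ each category has probability 1/7, so each expected count is 112/7 = 16.
χ² = (10−16)²/16 + (34−16)²/16 + (19−16)²/16 + (27−16)²/16 + (5−16)²/16 + (10−16)²/16 + (7−16)²/16
   = 2.2500 + 20.2500 + 0.5625 + 7.5625 + 7.5625 + 2.2500 + 5.0625
Sum = 45.500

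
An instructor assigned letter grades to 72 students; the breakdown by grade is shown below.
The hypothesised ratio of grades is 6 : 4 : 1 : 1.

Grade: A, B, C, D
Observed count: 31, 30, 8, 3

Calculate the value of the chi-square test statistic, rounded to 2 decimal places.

4.36

Ratio total = 12. Expected counts: 72×6/12 = 36, 72×4/12 = 24, 72×1/12 = 6, 72×1/12 = 6.
χ² = (31−36)²/36 + (30−24)²/24 + (8−6)²/6 + (3−6)²/6
   = 0.694 + 1.500 + 0.667 + 1.500
Sum = 4.36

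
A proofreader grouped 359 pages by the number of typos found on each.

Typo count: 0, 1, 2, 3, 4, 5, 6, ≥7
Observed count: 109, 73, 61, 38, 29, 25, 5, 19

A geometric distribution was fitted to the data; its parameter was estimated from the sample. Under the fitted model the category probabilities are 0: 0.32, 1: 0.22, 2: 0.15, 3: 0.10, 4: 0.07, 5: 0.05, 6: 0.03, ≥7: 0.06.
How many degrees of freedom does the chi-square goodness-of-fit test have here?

6

There are k = 8 categories and 1 parameter estimated from the data, so df = 8 − 1 − 1 = 6.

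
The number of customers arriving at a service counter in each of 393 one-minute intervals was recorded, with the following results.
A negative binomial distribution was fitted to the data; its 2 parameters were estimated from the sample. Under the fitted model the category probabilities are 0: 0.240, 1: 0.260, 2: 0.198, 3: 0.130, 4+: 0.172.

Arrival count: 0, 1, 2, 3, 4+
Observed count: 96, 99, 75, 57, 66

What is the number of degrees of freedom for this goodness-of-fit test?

There are k = 5 categories and 2 parameters estimated from the data, so df = 5 − 1 − 2 = 2.

2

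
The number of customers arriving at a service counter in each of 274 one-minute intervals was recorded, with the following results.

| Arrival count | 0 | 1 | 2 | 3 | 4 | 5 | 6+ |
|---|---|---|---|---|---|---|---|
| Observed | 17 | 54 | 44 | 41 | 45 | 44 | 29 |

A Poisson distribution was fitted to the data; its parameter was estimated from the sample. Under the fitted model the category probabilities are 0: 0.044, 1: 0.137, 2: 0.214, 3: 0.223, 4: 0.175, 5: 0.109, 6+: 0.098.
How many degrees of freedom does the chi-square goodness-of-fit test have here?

There are k = 7 categories and 1 parameter estimated from the data, so df = 7 − 1 − 1 = 5.

5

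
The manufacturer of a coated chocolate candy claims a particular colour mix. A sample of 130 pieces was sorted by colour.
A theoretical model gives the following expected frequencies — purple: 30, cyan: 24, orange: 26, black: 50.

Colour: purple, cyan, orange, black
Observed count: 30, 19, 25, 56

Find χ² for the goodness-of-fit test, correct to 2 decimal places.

purple: (30 − 30)²/30 = 0/30 = 0.000
cyan: (19 − 24)²/24 = 25/24 = 1.042
orange: (25 − 26)²/26 = 1/26 = 0.038
black: (56 − 50)²/50 = 36/50 = 0.720
Sum = 1.80

1.80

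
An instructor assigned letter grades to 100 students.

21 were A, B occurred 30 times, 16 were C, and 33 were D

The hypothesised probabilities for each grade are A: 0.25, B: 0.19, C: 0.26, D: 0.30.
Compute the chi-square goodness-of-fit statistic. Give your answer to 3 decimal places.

11.155

Expected counts E_i = n·p_i: 100×0.25 = 25, 100×0.19 = 19, 100×0.26 = 26, 100×0.30 = 30.
cat         O        E   (O−E)²/E
A          21       25     0.6400
B          30       19     6.3684
C          16       26     3.8462
D          33       30     0.3000
Sum = 11.155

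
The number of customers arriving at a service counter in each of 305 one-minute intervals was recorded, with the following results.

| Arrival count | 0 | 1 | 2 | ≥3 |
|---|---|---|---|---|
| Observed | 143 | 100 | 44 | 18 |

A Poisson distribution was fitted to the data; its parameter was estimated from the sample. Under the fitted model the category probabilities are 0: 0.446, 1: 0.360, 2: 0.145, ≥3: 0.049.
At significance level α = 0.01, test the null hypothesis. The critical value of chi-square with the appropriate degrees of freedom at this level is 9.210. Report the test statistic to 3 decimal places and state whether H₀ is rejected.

Expected counts E_i = n·p_i: 305×0.446 = 136.03, 305×0.360 = 109.8, 305×0.145 = 44.225, 305×0.049 = 14.945.
cat         O        E   (O−E)²/E
0         143   136.03     0.3571
1         100    109.8     0.8747
2          44   44.225     0.0011
≥3         18   14.945     0.6245
Sum = 1.857
df = 2. Since 1.857 < 9.210, we do not reject H₀.

1.857; do not reject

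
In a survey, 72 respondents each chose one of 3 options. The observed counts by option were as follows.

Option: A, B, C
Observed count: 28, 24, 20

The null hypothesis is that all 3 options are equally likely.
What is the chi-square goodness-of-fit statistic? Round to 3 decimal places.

Under H₀ each category has probability 1/3, so each expected count is 72/3 = 24.
A: (28 − 24)²/24 = 16/24 = 0.6667
B: (24 − 24)²/24 = 0/24 = 0.0000
C: (20 − 24)²/24 = 16/24 = 0.6667
Sum = 1.333

1.333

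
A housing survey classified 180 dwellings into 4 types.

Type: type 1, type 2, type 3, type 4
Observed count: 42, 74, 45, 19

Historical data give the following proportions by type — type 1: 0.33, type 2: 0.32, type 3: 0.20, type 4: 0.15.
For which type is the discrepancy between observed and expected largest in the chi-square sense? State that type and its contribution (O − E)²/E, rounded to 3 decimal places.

Expected counts E_i = n·p_i: 180×0.33 = 59.4, 180×0.32 = 57.6, 180×0.20 = 36, 180×0.15 = 27.
cat         O        E   (O−E)²/E
type 1     42     59.4     5.0970
type 2     74     57.6     4.6694
type 3     45       36     2.2500
type 4     19       27     2.3704
The largest term is for type 1: 5.097.

type 1, 5.097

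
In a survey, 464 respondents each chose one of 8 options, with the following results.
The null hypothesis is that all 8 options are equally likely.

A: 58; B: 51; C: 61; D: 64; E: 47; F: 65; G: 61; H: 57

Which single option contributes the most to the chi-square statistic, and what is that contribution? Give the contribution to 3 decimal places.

E, 2.086

Expected count for each of the 8 categories: 464/8 = 58.
cat         O        E   (O−E)²/E
A          58       58     0.0000
B          51       58     0.8448
C          61       58     0.1552
D          64       58     0.6207
E          47       58     2.0862
F          65       58     0.8448
G          61       58     0.1552
H          57       58     0.0172
The largest term is for E: 2.086.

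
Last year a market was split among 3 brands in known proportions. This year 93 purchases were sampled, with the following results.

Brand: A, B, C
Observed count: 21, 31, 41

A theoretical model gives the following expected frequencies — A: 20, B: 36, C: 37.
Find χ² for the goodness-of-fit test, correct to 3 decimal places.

A: (21 − 20)²/20 = 1/20 = 0.0500
B: (31 − 36)²/36 = 25/36 = 0.6944
C: (41 − 37)²/37 = 16/37 = 0.4324
Sum = 1.177

1.177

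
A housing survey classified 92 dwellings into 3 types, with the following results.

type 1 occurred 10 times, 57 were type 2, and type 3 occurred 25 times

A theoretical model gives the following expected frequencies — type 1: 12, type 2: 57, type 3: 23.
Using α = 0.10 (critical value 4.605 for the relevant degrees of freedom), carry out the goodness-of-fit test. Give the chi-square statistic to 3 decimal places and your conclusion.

cat         O        E   (O−E)²/E
type 1     10       12     0.3333
type 2     57       57     0.0000
type 3     25       23     0.1739
Sum = 0.507
df = 2. Since 0.507 < 4.605, we do not reject H₀.

0.507; do not reject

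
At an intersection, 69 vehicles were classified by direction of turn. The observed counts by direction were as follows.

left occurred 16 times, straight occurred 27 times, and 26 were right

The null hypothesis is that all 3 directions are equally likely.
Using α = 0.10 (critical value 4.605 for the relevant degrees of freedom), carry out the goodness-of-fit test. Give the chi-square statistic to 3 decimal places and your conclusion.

3.217; do not reject

Expected count for each of the 3 categories: 69/3 = 23.
cat           O        E   (O−E)²/E
left         16       23     2.1304
straight     27       23     0.6957
right        26       23     0.3913
Sum = 3.217
df = 2. Since 3.217 < 4.605, we do not reject H₀.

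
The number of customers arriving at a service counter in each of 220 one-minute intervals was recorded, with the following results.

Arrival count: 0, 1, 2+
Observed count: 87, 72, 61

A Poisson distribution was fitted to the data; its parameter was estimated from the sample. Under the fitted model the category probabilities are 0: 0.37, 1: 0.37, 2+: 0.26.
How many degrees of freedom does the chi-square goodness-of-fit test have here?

1

There are k = 3 categories and 1 parameter estimated from the data, so df = 3 − 1 − 1 = 1.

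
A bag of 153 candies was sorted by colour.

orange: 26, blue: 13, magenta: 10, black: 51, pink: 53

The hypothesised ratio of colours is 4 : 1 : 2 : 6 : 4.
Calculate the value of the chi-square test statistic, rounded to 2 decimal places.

16.31

Ratio total = 17. Expected counts: 153×4/17 = 36, 153×1/17 = 9, 153×2/17 = 18, 153×6/17 = 54, 153×4/17 = 36.
cat          O        E   (O−E)²/E
orange      26       36      2.778
blue        13        9      1.778
magenta     10       18      3.556
black       51       54      0.167
pink        53       36      8.028
Sum = 16.31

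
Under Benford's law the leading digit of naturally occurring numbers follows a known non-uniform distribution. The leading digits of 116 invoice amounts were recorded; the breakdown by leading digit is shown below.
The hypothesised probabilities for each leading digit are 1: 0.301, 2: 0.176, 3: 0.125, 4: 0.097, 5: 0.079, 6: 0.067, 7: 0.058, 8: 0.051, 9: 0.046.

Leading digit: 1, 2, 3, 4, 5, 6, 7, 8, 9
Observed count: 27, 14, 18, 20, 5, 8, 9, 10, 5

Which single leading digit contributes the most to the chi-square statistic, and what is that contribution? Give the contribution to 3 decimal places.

4, 6.801

Expected counts E_i = n·p_i: 116×0.301 = 34.916, 116×0.176 = 20.416, 116×0.125 = 14.5, 116×0.097 = 11.252, 116×0.079 = 9.164, 116×0.067 = 7.772, 116×0.058 = 6.728, 116×0.051 = 5.916, 116×0.046 = 5.336.
1: (27 − 34.916)²/34.916 = 62.663056/34.916 = 1.7947
2: (14 − 20.416)²/20.416 = 41.165056/20.416 = 2.0163
3: (18 − 14.5)²/14.5 = 12.25/14.5 = 0.8448
4: (20 − 11.252)²/11.252 = 76.527504/11.252 = 6.8012
5: (5 − 9.164)²/9.164 = 17.338896/9.164 = 1.8921
6: (8 − 7.772)²/7.772 = 0.051984/7.772 = 0.0067
7: (9 − 6.728)²/6.728 = 5.161984/6.728 = 0.7672
8: (10 − 5.916)²/5.916 = 16.679056/5.916 = 2.8193
9: (5 − 5.336)²/5.336 = 0.112896/5.336 = 0.0212
The largest term is for 4: 6.801.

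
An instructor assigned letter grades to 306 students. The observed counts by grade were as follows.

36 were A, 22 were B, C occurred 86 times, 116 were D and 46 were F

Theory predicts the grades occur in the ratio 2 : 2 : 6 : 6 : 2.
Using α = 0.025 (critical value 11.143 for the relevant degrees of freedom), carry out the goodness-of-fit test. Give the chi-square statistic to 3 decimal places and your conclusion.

13.020; reject

Ratio total = 18. Expected counts: 306×2/18 = 34, 306×2/18 = 34, 306×6/18 = 102, 306×6/18 = 102, 306×2/18 = 34.
cat         O        E   (O−E)²/E
A          36       34     0.1176
B          22       34     4.2353
C          86      102     2.5098
D         116      102     1.9216
F          46       34     4.2353
Sum = 13.020
df = 4. Since 13.020 > 11.143, we reject H₀.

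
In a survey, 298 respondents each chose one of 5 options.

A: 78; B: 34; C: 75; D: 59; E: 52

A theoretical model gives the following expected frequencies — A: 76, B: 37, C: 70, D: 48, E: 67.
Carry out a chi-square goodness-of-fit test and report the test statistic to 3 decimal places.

6.532

cat         O        E   (O−E)²/E
A          78       76     0.0526
B          34       37     0.2432
C          75       70     0.3571
D          59       48     2.5208
E          52       67     3.3582
Sum = 6.532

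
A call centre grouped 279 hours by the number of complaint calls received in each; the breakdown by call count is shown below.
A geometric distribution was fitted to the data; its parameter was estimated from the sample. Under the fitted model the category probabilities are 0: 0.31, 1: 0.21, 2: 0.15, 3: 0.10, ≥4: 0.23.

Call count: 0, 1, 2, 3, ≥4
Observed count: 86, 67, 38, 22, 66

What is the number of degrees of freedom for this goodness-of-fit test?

There are k = 5 categories and 1 parameter estimated from the data, so df = 5 − 1 − 1 = 3.

3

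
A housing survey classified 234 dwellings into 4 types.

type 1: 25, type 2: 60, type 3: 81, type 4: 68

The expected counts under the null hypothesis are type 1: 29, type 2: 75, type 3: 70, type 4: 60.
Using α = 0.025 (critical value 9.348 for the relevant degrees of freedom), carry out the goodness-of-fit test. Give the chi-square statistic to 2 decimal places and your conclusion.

cat         O        E   (O−E)²/E
type 1     25       29      0.552
type 2     60       75      3.000
type 3     81       70      1.729
type 4     68       60      1.067
Sum = 6.35
df = 3. Since 6.35 < 9.348, we do not reject H₀.

6.35; do not reject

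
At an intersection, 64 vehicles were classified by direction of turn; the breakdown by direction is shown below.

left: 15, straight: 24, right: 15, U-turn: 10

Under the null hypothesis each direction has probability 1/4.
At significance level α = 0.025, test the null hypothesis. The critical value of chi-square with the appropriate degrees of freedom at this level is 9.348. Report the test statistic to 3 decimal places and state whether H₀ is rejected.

6.375; do not reject

Expected count for each of the 4 categories: 64/4 = 16.
χ² = (15−16)²/16 + (24−16)²/16 + (15−16)²/16 + (10−16)²/16
   = 0.0625 + 4.0000 + 0.0625 + 2.2500
Sum = 6.375
df = 3. Since 6.375 < 9.348, we do not reject H₀.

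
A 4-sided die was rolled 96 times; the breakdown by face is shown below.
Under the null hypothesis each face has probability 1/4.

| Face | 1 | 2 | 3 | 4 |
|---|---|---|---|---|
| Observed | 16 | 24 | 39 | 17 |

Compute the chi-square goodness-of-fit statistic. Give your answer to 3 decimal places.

14.083

Expected count for each of the 4 categories: 96/4 = 24.
χ² = (16−24)²/24 + (24−24)²/24 + (39−24)²/24 + (17−24)²/24
   = 2.6667 + 0.0000 + 9.3750 + 2.0417
Sum = 14.083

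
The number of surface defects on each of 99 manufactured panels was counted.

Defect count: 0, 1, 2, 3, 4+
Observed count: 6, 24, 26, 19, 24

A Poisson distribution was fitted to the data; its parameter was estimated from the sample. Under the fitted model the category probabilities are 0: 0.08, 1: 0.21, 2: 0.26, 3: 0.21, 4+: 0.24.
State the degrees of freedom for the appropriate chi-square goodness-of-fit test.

There are k = 5 categories and 1 parameter estimated from the data, so df = 5 − 1 − 1 = 3.

3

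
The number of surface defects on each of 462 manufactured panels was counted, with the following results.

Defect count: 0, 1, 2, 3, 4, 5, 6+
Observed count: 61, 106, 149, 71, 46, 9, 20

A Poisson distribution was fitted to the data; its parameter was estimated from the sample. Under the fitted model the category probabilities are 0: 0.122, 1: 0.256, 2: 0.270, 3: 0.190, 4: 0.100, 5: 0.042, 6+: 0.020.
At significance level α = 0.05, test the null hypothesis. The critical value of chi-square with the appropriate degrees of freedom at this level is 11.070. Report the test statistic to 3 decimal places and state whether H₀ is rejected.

27.690; reject

Expected counts E_i = n·p_i: 462×0.122 = 56.364, 462×0.256 = 118.272, 462×0.270 = 124.74, 462×0.190 = 87.78, 462×0.100 = 46.2, 462×0.042 = 19.404, 462×0.020 = 9.24.
0: (61 − 56.364)²/56.364 = 21.492496/56.364 = 0.3813
1: (106 − 118.272)²/118.272 = 150.601984/118.272 = 1.2734
2: (149 − 124.74)²/124.74 = 588.5476/124.74 = 4.7182
3: (71 − 87.78)²/87.78 = 281.5684/87.78 = 3.2077
4: (46 − 46.2)²/46.2 = 0.04/46.2 = 0.0009
5: (9 − 19.404)²/19.404 = 108.243216/19.404 = 5.5784
6+: (20 − 9.24)²/9.24 = 115.7776/9.24 = 12.5300
Sum = 27.690
df = 5. Since 27.690 > 11.070, we reject H₀.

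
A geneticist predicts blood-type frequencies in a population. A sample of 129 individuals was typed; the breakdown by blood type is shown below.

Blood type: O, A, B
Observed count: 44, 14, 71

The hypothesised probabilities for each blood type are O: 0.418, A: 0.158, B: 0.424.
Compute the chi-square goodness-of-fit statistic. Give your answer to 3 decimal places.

8.684

Expected counts E_i = n·p_i: 129×0.418 = 53.922, 129×0.158 = 20.382, 129×0.424 = 54.696.
cat         O        E   (O−E)²/E
O          44   53.922     1.8257
A          14   20.382     1.9983
B          71   54.696     4.8600
Sum = 8.684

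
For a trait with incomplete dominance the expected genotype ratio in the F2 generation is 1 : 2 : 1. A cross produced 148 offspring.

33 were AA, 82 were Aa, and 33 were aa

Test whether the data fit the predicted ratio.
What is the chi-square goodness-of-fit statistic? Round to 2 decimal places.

1.73

Ratio total = 4. Expected counts: 148×1/4 = 37, 148×2/4 = 74, 148×1/4 = 37.
cat         O        E   (O−E)²/E
AA         33       37      0.432
Aa         82       74      0.865
aa         33       37      0.432
Sum = 1.73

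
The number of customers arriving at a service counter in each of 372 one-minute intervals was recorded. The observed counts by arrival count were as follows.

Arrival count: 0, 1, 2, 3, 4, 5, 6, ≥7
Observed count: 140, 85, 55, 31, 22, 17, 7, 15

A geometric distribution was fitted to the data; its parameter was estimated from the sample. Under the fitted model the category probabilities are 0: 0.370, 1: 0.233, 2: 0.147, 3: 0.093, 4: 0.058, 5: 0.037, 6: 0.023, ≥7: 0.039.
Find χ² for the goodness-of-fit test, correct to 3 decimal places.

1.517

Expected counts E_i = n·p_i: 372×0.370 = 137.64, 372×0.233 = 86.676, 372×0.147 = 54.684, 372×0.093 = 34.596, 372×0.058 = 21.576, 372×0.037 = 13.764, 372×0.023 = 8.556, 372×0.039 = 14.508.
0: (140 − 137.64)²/137.64 = 5.5696/137.64 = 0.0405
1: (85 − 86.676)²/86.676 = 2.808976/86.676 = 0.0324
2: (55 − 54.684)²/54.684 = 0.099856/54.684 = 0.0018
3: (31 − 34.596)²/34.596 = 12.931216/34.596 = 0.3738
4: (22 − 21.576)²/21.576 = 0.179776/21.576 = 0.0083
5: (17 − 13.764)²/13.764 = 10.471696/13.764 = 0.7608
6: (7 − 8.556)²/8.556 = 2.421136/8.556 = 0.2830
≥7: (15 − 14.508)²/14.508 = 0.242064/14.508 = 0.0167
Sum = 1.517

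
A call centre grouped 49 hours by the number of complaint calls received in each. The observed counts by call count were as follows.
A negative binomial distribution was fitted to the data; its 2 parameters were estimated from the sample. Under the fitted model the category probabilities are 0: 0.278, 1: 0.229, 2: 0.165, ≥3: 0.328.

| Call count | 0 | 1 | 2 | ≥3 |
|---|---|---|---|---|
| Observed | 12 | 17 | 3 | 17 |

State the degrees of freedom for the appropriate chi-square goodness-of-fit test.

There are k = 4 categories and 2 parameters estimated from the data, so df = 4 − 1 − 2 = 1.

1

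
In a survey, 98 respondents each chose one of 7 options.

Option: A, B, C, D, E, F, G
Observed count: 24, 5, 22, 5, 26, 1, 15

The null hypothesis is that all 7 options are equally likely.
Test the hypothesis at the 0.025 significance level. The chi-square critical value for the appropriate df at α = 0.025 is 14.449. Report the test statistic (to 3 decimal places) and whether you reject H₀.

45.714; reject

Expected count for each of the 7 categories: 98/7 = 14.
χ² = (24−14)²/14 + (5−14)²/14 + (22−14)²/14 + (5−14)²/14 + (26−14)²/14 + (1−14)²/14 + (15−14)²/14
   = 7.1429 + 5.7857 + 4.5714 + 5.7857 + 10.2857 + 12.0714 + 0.0714
Sum = 45.714
df = 6. Since 45.714 > 14.449, we reject H₀.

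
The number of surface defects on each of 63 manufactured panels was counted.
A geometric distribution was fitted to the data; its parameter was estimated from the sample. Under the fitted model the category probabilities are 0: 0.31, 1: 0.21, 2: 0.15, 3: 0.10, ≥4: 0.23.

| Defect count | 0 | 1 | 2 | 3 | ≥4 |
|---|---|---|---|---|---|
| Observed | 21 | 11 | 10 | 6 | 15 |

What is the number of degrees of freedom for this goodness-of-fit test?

There are k = 5 categories and 1 parameter estimated from the data, so df = 5 − 1 − 1 = 3.

3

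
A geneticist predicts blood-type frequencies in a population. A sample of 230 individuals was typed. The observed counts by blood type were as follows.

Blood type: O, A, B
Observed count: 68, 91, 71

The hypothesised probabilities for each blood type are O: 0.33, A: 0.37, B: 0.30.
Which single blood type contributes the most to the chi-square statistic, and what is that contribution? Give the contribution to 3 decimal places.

O, 0.822

Expected counts E_i = n·p_i: 230×0.33 = 75.9, 230×0.37 = 85.1, 230×0.30 = 69.
cat         O        E   (O−E)²/E
O          68     75.9     0.8223
A          91     85.1     0.4090
B          71       69     0.0580
The largest term is for O: 0.822.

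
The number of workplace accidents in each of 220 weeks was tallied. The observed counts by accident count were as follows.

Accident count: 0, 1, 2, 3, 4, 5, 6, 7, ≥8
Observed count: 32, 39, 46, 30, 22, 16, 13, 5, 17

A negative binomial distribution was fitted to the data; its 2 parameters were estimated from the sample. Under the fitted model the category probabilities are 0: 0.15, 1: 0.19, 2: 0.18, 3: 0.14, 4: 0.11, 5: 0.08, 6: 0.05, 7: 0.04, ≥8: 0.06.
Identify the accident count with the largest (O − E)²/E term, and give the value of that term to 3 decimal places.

Expected counts E_i = n·p_i: 220×0.15 = 33, 220×0.19 = 41.8, 220×0.18 = 39.6, 220×0.14 = 30.8, 220×0.11 = 24.2, 220×0.08 = 17.6, 220×0.05 = 11, 220×0.04 = 8.8, 220×0.06 = 13.2.
0: (32 − 33)²/33 = 1/33 = 0.0303
1: (39 − 41.8)²/41.8 = 7.84/41.8 = 0.1876
2: (46 − 39.6)²/39.6 = 40.96/39.6 = 1.0343
3: (30 − 30.8)²/30.8 = 0.64/30.8 = 0.0208
4: (22 − 24.2)²/24.2 = 4.84/24.2 = 0.2000
5: (16 − 17.6)²/17.6 = 2.56/17.6 = 0.1455
6: (13 − 11)²/11 = 4/11 = 0.3636
7: (5 − 8.8)²/8.8 = 14.44/8.8 = 1.6409
≥8: (17 − 13.2)²/13.2 = 14.44/13.2 = 1.0939
The largest term is for 7: 1.641.

7, 1.641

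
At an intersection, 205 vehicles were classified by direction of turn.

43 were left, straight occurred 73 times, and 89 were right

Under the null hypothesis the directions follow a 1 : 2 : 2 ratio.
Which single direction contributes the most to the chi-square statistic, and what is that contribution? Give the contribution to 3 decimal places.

straight, 0.988

Ratio total = 5. Expected counts: 205×1/5 = 41, 205×2/5 = 82, 205×2/5 = 82.
cat           O        E   (O−E)²/E
left         43       41     0.0976
straight     73       82     0.9878
right        89       82     0.5976
The largest term is for straight: 0.988.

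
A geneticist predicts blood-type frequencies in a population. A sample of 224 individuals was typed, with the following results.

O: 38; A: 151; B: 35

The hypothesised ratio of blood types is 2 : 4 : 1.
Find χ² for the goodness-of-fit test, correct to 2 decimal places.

Ratio total = 7. Expected counts: 224×2/7 = 64, 224×4/7 = 128, 224×1/7 = 32.
cat         O        E   (O−E)²/E
O          38       64     10.563
A         151      128      4.133
B          35       32      0.281
Sum = 14.98

14.98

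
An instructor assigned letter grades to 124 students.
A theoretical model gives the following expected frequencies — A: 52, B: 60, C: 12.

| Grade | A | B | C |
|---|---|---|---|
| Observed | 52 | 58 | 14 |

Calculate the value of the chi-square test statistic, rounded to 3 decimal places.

0.400

A: (52 − 52)²/52 = 0/52 = 0.0000
B: (58 − 60)²/60 = 4/60 = 0.0667
C: (14 − 12)²/12 = 4/12 = 0.3333
Sum = 0.400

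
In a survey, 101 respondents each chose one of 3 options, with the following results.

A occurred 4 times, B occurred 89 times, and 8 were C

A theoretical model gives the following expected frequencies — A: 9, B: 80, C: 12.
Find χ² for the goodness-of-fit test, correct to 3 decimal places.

5.124

cat         O        E   (O−E)²/E
A           4        9     2.7778
B          89       80     1.0125
C           8       12     1.3333
Sum = 5.124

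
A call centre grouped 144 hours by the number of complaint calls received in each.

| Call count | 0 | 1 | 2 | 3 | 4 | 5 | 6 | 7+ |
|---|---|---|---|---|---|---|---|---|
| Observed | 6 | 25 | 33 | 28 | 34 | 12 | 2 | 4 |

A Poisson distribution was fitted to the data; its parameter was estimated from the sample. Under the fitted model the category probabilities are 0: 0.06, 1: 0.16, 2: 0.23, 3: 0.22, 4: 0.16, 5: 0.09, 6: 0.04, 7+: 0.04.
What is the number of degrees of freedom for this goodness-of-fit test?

There are k = 8 categories and 1 parameter estimated from the data, so df = 8 − 1 − 1 = 6.

6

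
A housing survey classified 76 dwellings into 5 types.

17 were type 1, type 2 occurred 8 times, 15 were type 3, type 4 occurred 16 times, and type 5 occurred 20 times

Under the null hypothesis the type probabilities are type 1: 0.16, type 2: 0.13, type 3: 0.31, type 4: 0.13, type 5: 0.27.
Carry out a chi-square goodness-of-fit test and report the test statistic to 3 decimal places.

Expected counts E_i = n·p_i: 76×0.16 = 12.16, 76×0.13 = 9.88, 76×0.31 = 23.56, 76×0.13 = 9.88, 76×0.27 = 20.52.
type 1: (17 − 12.16)²/12.16 = 23.4256/12.16 = 1.9264
type 2: (8 − 9.88)²/9.88 = 3.5344/9.88 = 0.3577
type 3: (15 − 23.56)²/23.56 = 73.2736/23.56 = 3.1101
type 4: (16 − 9.88)²/9.88 = 37.4544/9.88 = 3.7909
type 5: (20 − 20.52)²/20.52 = 0.2704/20.52 = 0.0132
Sum = 9.198

9.198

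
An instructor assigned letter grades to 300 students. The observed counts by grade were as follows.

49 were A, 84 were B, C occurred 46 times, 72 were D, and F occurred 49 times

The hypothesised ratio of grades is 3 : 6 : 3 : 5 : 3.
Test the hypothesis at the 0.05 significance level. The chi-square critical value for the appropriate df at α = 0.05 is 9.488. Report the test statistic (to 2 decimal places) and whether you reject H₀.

1.25; do not reject

Ratio total = 20. Expected counts: 300×3/20 = 45, 300×6/20 = 90, 300×3/20 = 45, 300×5/20 = 75, 300×3/20 = 45.
A: (49 − 45)²/45 = 16/45 = 0.356
B: (84 − 90)²/90 = 36/90 = 0.400
C: (46 − 45)²/45 = 1/45 = 0.022
D: (72 − 75)²/75 = 9/75 = 0.120
F: (49 − 45)²/45 = 16/45 = 0.356
Sum = 1.25
df = 4. Since 1.25 < 9.488, we do not reject H₀.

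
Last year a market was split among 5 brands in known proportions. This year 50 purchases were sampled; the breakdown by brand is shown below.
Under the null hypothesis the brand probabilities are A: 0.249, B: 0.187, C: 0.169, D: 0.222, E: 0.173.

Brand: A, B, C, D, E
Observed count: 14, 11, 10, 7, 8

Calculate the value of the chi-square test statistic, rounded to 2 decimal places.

2.33

Expected counts E_i = n·p_i: 50×0.249 = 12.45, 50×0.187 = 9.35, 50×0.169 = 8.45, 50×0.222 = 11.1, 50×0.173 = 8.65.
χ² = (14−12.45)²/12.45 + (11−9.35)²/9.35 + (10−8.45)²/8.45 + (7−11.1)²/11.1 + (8−8.65)²/8.65
   = 0.193 + 0.291 + 0.284 + 1.514 + 0.049
Sum = 2.33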